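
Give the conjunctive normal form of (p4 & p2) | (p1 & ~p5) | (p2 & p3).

(p4 & p2) | (p1 & ~p5) | (p2 & p3)
≡ (p4 | p1 | p2) & (p4 | p1 | p3) & (p4 | ~p5 | p2) & (p4 | ~p5 | p3) & (p2 | p1 | p2) & (p2 | p1 | p3) & (p2 | ~p5 | p2) & (p2 | ~p5 | p3)   [distribute | over &]
≡ (p4 | p1 | p3) & (p4 | ~p5 | p3) & (p2 | p1) & (p2 | ~p5)   [simplify]

(p4 | p1 | p3) & (p4 | ~p5 | p3) & (p2 | p1) & (p2 | ~p5)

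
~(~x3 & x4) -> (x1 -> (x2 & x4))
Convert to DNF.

(~x3 & x4) | ~x1 | (x2 & x4)

~(~x3 & x4) -> (x1 -> (x2 & x4))
⇔ ~~(~x3 & x4) | (x1 -> (x2 & x4))   [eliminate ->]
⇔ ~~(~x3 & x4) | ~x1 | (x2 & x4)   [eliminate ->]
⇔ (~x3 & x4) | ~x1 | (x2 & x4)   [double negation]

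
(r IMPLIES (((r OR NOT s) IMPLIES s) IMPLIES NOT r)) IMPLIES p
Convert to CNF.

(r OR p) AND (s OR p)

(r IMPLIES (((r OR NOT s) IMPLIES s) IMPLIES NOT r)) IMPLIES p
⇔ NOT (r IMPLIES (((r OR NOT s) IMPLIES s) IMPLIES NOT r)) OR p   [eliminate IMPLIES]
⇔ NOT (NOT r OR (((r OR NOT s) IMPLIES s) IMPLIES NOT r)) OR p   [eliminate IMPLIES]
⇔ NOT (NOT r OR NOT ((r OR NOT s) IMPLIES s) OR NOT r) OR p   [eliminate IMPLIES]
⇔ NOT (NOT r OR NOT (NOT (r OR NOT s) OR s) OR NOT r) OR p   [eliminate IMPLIES]
⇔ (NOT NOT r AND NOT NOT (NOT (r OR NOT s) OR s) AND NOT NOT r) OR p   [De Morgan]
⇔ (r AND NOT NOT (NOT (r OR NOT s) OR s) AND NOT NOT r) OR p   [double negation]
⇔ (r AND (NOT (r OR NOT s) OR s) AND NOT NOT r) OR p   [double negation]
⇔ (r AND ((NOT r AND NOT NOT s) OR s) AND NOT NOT r) OR p   [De Morgan]
⇔ (r AND ((NOT r AND s) OR s) AND NOT NOT r) OR p   [double negation]
⇔ (r AND ((NOT r AND s) OR s) AND r) OR p   [double negation]
⇔ (r OR p) AND (NOT r OR s OR p) AND (s OR s OR p) AND (r OR p)   [distribute OR over AND]
⇔ (r OR p) AND (s OR p)   [simplify]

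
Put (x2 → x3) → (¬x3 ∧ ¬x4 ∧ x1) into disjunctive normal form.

(x2 → x3) → (¬x3 ∧ ¬x4 ∧ x1)
⇔ ¬(x2 → x3) ∨ (¬x3 ∧ ¬x4 ∧ x1)   [eliminate →]
⇔ ¬(¬x2 ∨ x3) ∨ (¬x3 ∧ ¬x4 ∧ x1)   [eliminate →]
⇔ (¬¬x2 ∧ ¬x3) ∨ (¬x3 ∧ ¬x4 ∧ x1)   [De Morgan]
⇔ (x2 ∧ ¬x3) ∨ (¬x3 ∧ ¬x4 ∧ x1)   [double negation]

(x2 ∧ ¬x3) ∨ (¬x3 ∧ ¬x4 ∧ x1)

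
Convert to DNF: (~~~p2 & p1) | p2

(~~~p2 & p1) | p2
≡ (~p2 & p1) | p2

(~p2 & p1) | p2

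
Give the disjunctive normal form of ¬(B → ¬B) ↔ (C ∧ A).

(¬B ∧ ¬C) ∨ (¬B ∧ ¬A) ∨ (C ∧ A ∧ B)

¬(B → ¬B) ↔ (C ∧ A)
≡ (¬(B → ¬B) → (C ∧ A)) ∧ ((C ∧ A) → ¬(B → ¬B))   [eliminate ↔]
≡ (¬¬(B → ¬B) ∨ (C ∧ A)) ∧ ((C ∧ A) → ¬(B → ¬B))   [eliminate →]
≡ (¬¬(¬B ∨ ¬B) ∨ (C ∧ A)) ∧ ((C ∧ A) → ¬(B → ¬B))   [eliminate →]
≡ (¬¬(¬B ∨ ¬B) ∨ (C ∧ A)) ∧ (¬(C ∧ A) ∨ ¬(B → ¬B))   [eliminate →]
≡ (¬¬(¬B ∨ ¬B) ∨ (C ∧ A)) ∧ (¬(C ∧ A) ∨ ¬(¬B ∨ ¬B))   [eliminate →]
≡ (¬B ∨ ¬B ∨ (C ∧ A)) ∧ (¬(C ∧ A) ∨ ¬(¬B ∨ ¬B))   [double negation]
≡ (¬B ∨ ¬B ∨ (C ∧ A)) ∧ (¬C ∨ ¬A ∨ ¬(¬B ∨ ¬B))   [De Morgan]
≡ (¬B ∨ ¬B ∨ (C ∧ A)) ∧ (¬C ∨ ¬A ∨ (¬¬B ∧ ¬¬B))   [De Morgan]
≡ (¬B ∨ ¬B ∨ (C ∧ A)) ∧ (¬C ∨ ¬A ∨ (B ∧ ¬¬B))   [double negation]
≡ (¬B ∨ ¬B ∨ (C ∧ A)) ∧ (¬C ∨ ¬A ∨ (B ∧ B))   [double negation]
≡ (¬B ∧ ¬C) ∨ (¬B ∧ ¬A) ∨ (¬B ∧ B ∧ B) ∨ (¬B ∧ ¬C) ∨ (¬B ∧ ¬A) ∨ (¬B ∧ B ∧ B) ∨ (C ∧ A ∧ ¬C) ∨ (C ∧ A ∧ ¬A) ∨ (C ∧ A ∧ B ∧ B)   [distribute ∧ over ∨]
≡ (¬B ∧ ¬C) ∨ (¬B ∧ ¬A) ∨ (C ∧ A ∧ B)   [simplify]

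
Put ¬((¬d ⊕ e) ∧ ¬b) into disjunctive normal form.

(d ∧ ¬e) ∨ (e ∧ ¬d) ∨ b

¬((¬d ⊕ e) ∧ ¬b)
≡ ¬(((¬d ∧ ¬e) ∨ (¬¬d ∧ e)) ∧ ¬b)   — expand ⊕
≡ ¬((¬d ∧ ¬e) ∨ (¬¬d ∧ e)) ∨ ¬¬b   — De Morgan
≡ (¬(¬d ∧ ¬e) ∧ ¬(¬¬d ∧ e)) ∨ ¬¬b   — De Morgan
≡ ((¬¬d ∨ ¬¬e) ∧ ¬(¬¬d ∧ e)) ∨ ¬¬b   — De Morgan
≡ ((d ∨ ¬¬e) ∧ ¬(¬¬d ∧ e)) ∨ ¬¬b   — double negation
≡ ((d ∨ e) ∧ ¬(¬¬d ∧ e)) ∨ ¬¬b   — double negation
≡ ((d ∨ e) ∧ (¬¬¬d ∨ ¬e)) ∨ ¬¬b   — De Morgan
≡ ((d ∨ e) ∧ (¬d ∨ ¬e)) ∨ ¬¬b   — double negation
≡ ((d ∨ e) ∧ (¬d ∨ ¬e)) ∨ b   — double negation
≡ (d ∧ ¬d) ∨ (d ∧ ¬e) ∨ (e ∧ ¬d) ∨ (e ∧ ¬e) ∨ b   — distribute ∧ over ∨
≡ (d ∧ ¬e) ∨ (e ∧ ¬d) ∨ b   — simplify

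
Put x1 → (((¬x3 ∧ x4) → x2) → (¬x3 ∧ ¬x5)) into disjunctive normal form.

x1 → (((¬x3 ∧ x4) → x2) → (¬x3 ∧ ¬x5))
≡ ¬x1 ∨ (((¬x3 ∧ x4) → x2) → (¬x3 ∧ ¬x5))   (eliminate →)
≡ ¬x1 ∨ ¬((¬x3 ∧ x4) → x2) ∨ (¬x3 ∧ ¬x5)   (eliminate →)
≡ ¬x1 ∨ ¬(¬(¬x3 ∧ x4) ∨ x2) ∨ (¬x3 ∧ ¬x5)   (eliminate →)
≡ ¬x1 ∨ (¬¬(¬x3 ∧ x4) ∧ ¬x2) ∨ (¬x3 ∧ ¬x5)   (De Morgan)
≡ ¬x1 ∨ (¬x3 ∧ x4 ∧ ¬x2) ∨ (¬x3 ∧ ¬x5)   (double negation)

¬x1 ∨ (¬x3 ∧ x4 ∧ ¬x2) ∨ (¬x3 ∧ ¬x5)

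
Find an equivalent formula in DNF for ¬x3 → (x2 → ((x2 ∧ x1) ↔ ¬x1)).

x3 ∨ ¬x2

¬x3 → (x2 → ((x2 ∧ x1) ↔ ¬x1))
= ¬¬x3 ∨ (x2 → ((x2 ∧ x1) ↔ ¬x1))   [eliminate →]
= ¬¬x3 ∨ ¬x2 ∨ ((x2 ∧ x1) ↔ ¬x1)   [eliminate →]
= ¬¬x3 ∨ ¬x2 ∨ (((x2 ∧ x1) → ¬x1) ∧ (¬x1 → (x2 ∧ x1)))   [eliminate ↔]
= ¬¬x3 ∨ ¬x2 ∨ ((¬(x2 ∧ x1) ∨ ¬x1) ∧ (¬x1 → (x2 ∧ x1)))   [eliminate →]
= ¬¬x3 ∨ ¬x2 ∨ ((¬(x2 ∧ x1) ∨ ¬x1) ∧ (¬¬x1 ∨ (x2 ∧ x1)))   [eliminate →]
= x3 ∨ ¬x2 ∨ ((¬(x2 ∧ x1) ∨ ¬x1) ∧ (¬¬x1 ∨ (x2 ∧ x1)))   [double negation]
= x3 ∨ ¬x2 ∨ ((¬x2 ∨ ¬x1 ∨ ¬x1) ∧ (¬¬x1 ∨ (x2 ∧ x1)))   [De Morgan]
= x3 ∨ ¬x2 ∨ ((¬x2 ∨ ¬x1 ∨ ¬x1) ∧ (x1 ∨ (x2 ∧ x1)))   [double negation]
= x3 ∨ ¬x2 ∨ (¬x2 ∧ x1) ∨ (¬x2 ∧ x2 ∧ x1) ∨ (¬x1 ∧ x1) ∨ (¬x1 ∧ x2 ∧ x1) ∨ (¬x1 ∧ x1) ∨ (¬x1 ∧ x2 ∧ x1)   [distribute ∧ over ∨]
= x3 ∨ ¬x2   [simplify]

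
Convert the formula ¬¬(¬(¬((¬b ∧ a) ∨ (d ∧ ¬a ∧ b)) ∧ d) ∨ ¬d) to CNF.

¬¬(¬(¬((¬b ∧ a) ∨ (d ∧ ¬a ∧ b)) ∧ d) ∨ ¬d)
≡ ¬(¬((¬b ∧ a) ∨ (d ∧ ¬a ∧ b)) ∧ d) ∨ ¬d   (double negation)
≡ ¬¬((¬b ∧ a) ∨ (d ∧ ¬a ∧ b)) ∨ ¬d ∨ ¬d   (De Morgan)
≡ (¬b ∧ a) ∨ (d ∧ ¬a ∧ b) ∨ ¬d ∨ ¬d   (double negation)
≡ (¬b ∨ d ∨ ¬d ∨ ¬d) ∧ (¬b ∨ ¬a ∨ ¬d ∨ ¬d) ∧ (¬b ∨ b ∨ ¬d ∨ ¬d) ∧ (a ∨ d ∨ ¬d ∨ ¬d) ∧ (a ∨ ¬a ∨ ¬d ∨ ¬d) ∧ (a ∨ b ∨ ¬d ∨ ¬d)   (distribute ∨ over ∧)
≡ (¬b ∨ ¬a ∨ ¬d) ∧ (a ∨ b ∨ ¬d)   (simplify)

(¬b ∨ ¬a ∨ ¬d) ∧ (a ∨ b ∨ ¬d)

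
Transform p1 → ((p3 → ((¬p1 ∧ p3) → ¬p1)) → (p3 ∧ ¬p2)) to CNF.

(¬p1 ∨ p3) ∧ (¬p1 ∨ ¬p2)

p1 → ((p3 → ((¬p1 ∧ p3) → ¬p1)) → (p3 ∧ ¬p2))
≡ ¬p1 ∨ ((p3 → ((¬p1 ∧ p3) → ¬p1)) → (p3 ∧ ¬p2))
≡ ¬p1 ∨ ¬(p3 → ((¬p1 ∧ p3) → ¬p1)) ∨ (p3 ∧ ¬p2)
≡ ¬p1 ∨ ¬(¬p3 ∨ ((¬p1 ∧ p3) → ¬p1)) ∨ (p3 ∧ ¬p2)
≡ ¬p1 ∨ ¬(¬p3 ∨ ¬(¬p1 ∧ p3) ∨ ¬p1) ∨ (p3 ∧ ¬p2)
≡ ¬p1 ∨ (¬¬p3 ∧ ¬¬(¬p1 ∧ p3) ∧ ¬¬p1) ∨ (p3 ∧ ¬p2)
≡ ¬p1 ∨ (p3 ∧ ¬¬(¬p1 ∧ p3) ∧ ¬¬p1) ∨ (p3 ∧ ¬p2)
≡ ¬p1 ∨ (p3 ∧ ¬p1 ∧ p3 ∧ ¬¬p1) ∨ (p3 ∧ ¬p2)
≡ ¬p1 ∨ (p3 ∧ ¬p1 ∧ p3 ∧ p1) ∨ (p3 ∧ ¬p2)
≡ (¬p1 ∨ p3 ∨ p3) ∧ (¬p1 ∨ p3 ∨ ¬p2) ∧ (¬p1 ∨ ¬p1 ∨ p3) ∧ (¬p1 ∨ ¬p1 ∨ ¬p2) ∧ (¬p1 ∨ p3 ∨ p3) ∧ (¬p1 ∨ p3 ∨ ¬p2) ∧ (¬p1 ∨ p1 ∨ p3) ∧ (¬p1 ∨ p1 ∨ ¬p2)
≡ (¬p1 ∨ p3) ∧ (¬p1 ∨ ¬p2)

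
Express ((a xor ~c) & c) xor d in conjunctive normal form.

((a xor ~c) & c) xor d
= (((a xor ~c) & c) | d) & ~((a xor ~c) & c & d)
= (((a | ~c) & ~(a & ~c) & c) | d) & ~((a xor ~c) & c & d)
= (((a | ~c) & ~(a & ~c) & c) | d) & ~((a | ~c) & ~(a & ~c) & c & d)
= (((a | ~c) & (~a | ~~c) & c) | d) & ~((a | ~c) & ~(a & ~c) & c & d)
= (((a | ~c) & (~a | c) & c) | d) & ~((a | ~c) & ~(a & ~c) & c & d)
= (((a | ~c) & (~a | c) & c) | d) & (~(a | ~c) | ~~(a & ~c) | ~c | ~d)
= (((a | ~c) & (~a | c) & c) | d) & ((~a & ~~c) | ~~(a & ~c) | ~c | ~d)
= (((a | ~c) & (~a | c) & c) | d) & ((~a & c) | ~~(a & ~c) | ~c | ~d)
= (((a | ~c) & (~a | c) & c) | d) & ((~a & c) | (a & ~c) | ~c | ~d)
= (a | ~c | d) & (~a | c | d) & (c | d) & (~a | a | ~c | ~d) & (~a | ~c | ~c | ~d) & (c | a | ~c | ~d) & (c | ~c | ~c | ~d)
= (a | ~c | d) & (c | d) & (~a | ~c | ~d)

(a | ~c | d) & (c | d) & (~a | ~c | ~d)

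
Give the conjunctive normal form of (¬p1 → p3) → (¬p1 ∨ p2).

(¬p1 → p3) → (¬p1 ∨ p2)
≡ ¬(¬p1 → p3) ∨ ¬p1 ∨ p2   (eliminate →)
≡ ¬(¬¬p1 ∨ p3) ∨ ¬p1 ∨ p2   (eliminate →)
≡ (¬¬¬p1 ∧ ¬p3) ∨ ¬p1 ∨ p2   (De Morgan)
≡ (¬p1 ∧ ¬p3) ∨ ¬p1 ∨ p2   (double negation)
≡ (¬p1 ∨ ¬p1 ∨ p2) ∧ (¬p3 ∨ ¬p1 ∨ p2)   (distribute ∨ over ∧)
≡ ¬p1 ∨ p2   (simplify)

¬p1 ∨ p2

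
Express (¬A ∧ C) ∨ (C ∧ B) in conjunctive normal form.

(¬A ∧ C) ∨ (C ∧ B)
≡ (¬A ∨ C) ∧ (¬A ∨ B) ∧ (C ∨ C) ∧ (C ∨ B)   [distribute ∨ over ∧]
≡ (¬A ∨ B) ∧ C   [simplify]

(¬A ∨ B) ∧ C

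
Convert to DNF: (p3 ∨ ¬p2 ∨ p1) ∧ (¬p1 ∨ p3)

(p3 ∨ ¬p2 ∨ p1) ∧ (¬p1 ∨ p3)
⇔ (p3 ∧ ¬p1) ∨ (p3 ∧ p3) ∨ (¬p2 ∧ ¬p1) ∨ (¬p2 ∧ p3) ∨ (p1 ∧ ¬p1) ∨ (p1 ∧ p3)   [distribute ∧ over ∨]
⇔ p3 ∨ (¬p2 ∧ ¬p1)   [simplify]

p3 ∨ (¬p2 ∧ ¬p1)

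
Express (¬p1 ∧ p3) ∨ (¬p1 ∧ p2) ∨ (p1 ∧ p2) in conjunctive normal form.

(¬p1 ∨ p2) ∧ (p3 ∨ p2)

(¬p1 ∧ p3) ∨ (¬p1 ∧ p2) ∨ (p1 ∧ p2)
≡ (¬p1 ∨ ¬p1 ∨ p1) ∧ (¬p1 ∨ ¬p1 ∨ p2) ∧ (¬p1 ∨ p2 ∨ p1) ∧ (¬p1 ∨ p2 ∨ p2) ∧ (p3 ∨ ¬p1 ∨ p1) ∧ (p3 ∨ ¬p1 ∨ p2) ∧ (p3 ∨ p2 ∨ p1) ∧ (p3 ∨ p2 ∨ p2)   (distribute ∨ over ∧)
≡ (¬p1 ∨ p2) ∧ (p3 ∨ p2)   (simplify)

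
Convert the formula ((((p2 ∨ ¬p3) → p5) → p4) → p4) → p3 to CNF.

((((p2 ∨ ¬p3) → p5) → p4) → p4) → p3
⇔ ¬((((p2 ∨ ¬p3) → p5) → p4) → p4) ∨ p3   — eliminate →
⇔ ¬(¬(((p2 ∨ ¬p3) → p5) → p4) ∨ p4) ∨ p3   — eliminate →
⇔ ¬(¬(¬((p2 ∨ ¬p3) → p5) ∨ p4) ∨ p4) ∨ p3   — eliminate →
⇔ ¬(¬(¬(¬(p2 ∨ ¬p3) ∨ p5) ∨ p4) ∨ p4) ∨ p3   — eliminate →
⇔ (¬¬(¬(¬(p2 ∨ ¬p3) ∨ p5) ∨ p4) ∧ ¬p4) ∨ p3   — De Morgan
⇔ ((¬(¬(p2 ∨ ¬p3) ∨ p5) ∨ p4) ∧ ¬p4) ∨ p3   — double negation
⇔ (((¬¬(p2 ∨ ¬p3) ∧ ¬p5) ∨ p4) ∧ ¬p4) ∨ p3   — De Morgan
⇔ ((((p2 ∨ ¬p3) ∧ ¬p5) ∨ p4) ∧ ¬p4) ∨ p3   — double negation
⇔ (p2 ∨ ¬p3 ∨ p4 ∨ p3) ∧ (¬p5 ∨ p4 ∨ p3) ∧ (¬p4 ∨ p3)   — distribute ∨ over ∧
⇔ (¬p5 ∨ p4 ∨ p3) ∧ (¬p4 ∨ p3)   — simplify

(¬p5 ∨ p4 ∨ p3) ∧ (¬p4 ∨ p3)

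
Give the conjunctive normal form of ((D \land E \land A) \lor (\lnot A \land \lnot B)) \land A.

((D \land E \land A) \lor (\lnot A \land \lnot B)) \land A
⇔ (D \lor \lnot A) \land (D \lor \lnot B) \land (E \lor \lnot A) \land (E \lor \lnot B) \land (A \lor \lnot A) \land (A \lor \lnot B) \land A   [distribute \lor over \land]
⇔ (D \lor \lnot A) \land (D \lor \lnot B) \land (E \lor \lnot A) \land (E \lor \lnot B) \land A   [simplify]

(D \lor \lnot A) \land (D \lor \lnot B) \land (E \lor \lnot A) \land (E \lor \lnot B) \land A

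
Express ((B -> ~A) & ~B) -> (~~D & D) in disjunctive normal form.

((B -> ~A) & ~B) -> (~~D & D)
= ~((B -> ~A) & ~B) | (~~D & D)   [eliminate ->]
= ~((~B | ~A) & ~B) | (~~D & D)   [eliminate ->]
= ~(~B | ~A) | ~~B | (~~D & D)   [De Morgan]
= (~~B & ~~A) | ~~B | (~~D & D)   [De Morgan]
= (B & ~~A) | ~~B | (~~D & D)   [double negation]
= (B & A) | ~~B | (~~D & D)   [double negation]
= (B & A) | B | (~~D & D)   [double negation]
= (B & A) | B | (D & D)   [double negation]
= B | D   [simplify]

B | D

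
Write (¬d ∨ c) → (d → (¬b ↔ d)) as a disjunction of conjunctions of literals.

(d ∧ ¬c) ∨ ¬d ∨ (d ∧ ¬b)

(¬d ∨ c) → (d → (¬b ↔ d))
≡ ¬(¬d ∨ c) ∨ (d → (¬b ↔ d))   (eliminate →)
≡ ¬(¬d ∨ c) ∨ ¬d ∨ (¬b ↔ d)   (eliminate →)
≡ ¬(¬d ∨ c) ∨ ¬d ∨ ((¬b → d) ∧ (d → ¬b))   (eliminate ↔)
≡ ¬(¬d ∨ c) ∨ ¬d ∨ ((¬¬b ∨ d) ∧ (d → ¬b))   (eliminate →)
≡ ¬(¬d ∨ c) ∨ ¬d ∨ ((¬¬b ∨ d) ∧ (¬d ∨ ¬b))   (eliminate →)
≡ (¬¬d ∧ ¬c) ∨ ¬d ∨ ((¬¬b ∨ d) ∧ (¬d ∨ ¬b))   (De Morgan)
≡ (d ∧ ¬c) ∨ ¬d ∨ ((¬¬b ∨ d) ∧ (¬d ∨ ¬b))   (double negation)
≡ (d ∧ ¬c) ∨ ¬d ∨ ((b ∨ d) ∧ (¬d ∨ ¬b))   (double negation)
≡ (d ∧ ¬c) ∨ ¬d ∨ (b ∧ ¬d) ∨ (b ∧ ¬b) ∨ (d ∧ ¬d) ∨ (d ∧ ¬b)   (distribute ∧ over ∨)
≡ (d ∧ ¬c) ∨ ¬d ∨ (d ∧ ¬b)   (simplify)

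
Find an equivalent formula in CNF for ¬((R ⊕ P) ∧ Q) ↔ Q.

¬((R ⊕ P) ∧ Q) ↔ Q
≡ (¬((R ⊕ P) ∧ Q) → Q) ∧ (Q → ¬((R ⊕ P) ∧ Q))
≡ (¬¬((R ⊕ P) ∧ Q) ∨ Q) ∧ (Q → ¬((R ⊕ P) ∧ Q))
≡ (¬¬((R ∨ P) ∧ ¬(R ∧ P) ∧ Q) ∨ Q) ∧ (Q → ¬((R ⊕ P) ∧ Q))
≡ (¬¬((R ∨ P) ∧ ¬(R ∧ P) ∧ Q) ∨ Q) ∧ (¬Q ∨ ¬((R ⊕ P) ∧ Q))
≡ (¬¬((R ∨ P) ∧ ¬(R ∧ P) ∧ Q) ∨ Q) ∧ (¬Q ∨ ¬((R ∨ P) ∧ ¬(R ∧ P) ∧ Q))
≡ (((R ∨ P) ∧ ¬(R ∧ P) ∧ Q) ∨ Q) ∧ (¬Q ∨ ¬((R ∨ P) ∧ ¬(R ∧ P) ∧ Q))
≡ (((R ∨ P) ∧ (¬R ∨ ¬P) ∧ Q) ∨ Q) ∧ (¬Q ∨ ¬((R ∨ P) ∧ ¬(R ∧ P) ∧ Q))
≡ (((R ∨ P) ∧ (¬R ∨ ¬P) ∧ Q) ∨ Q) ∧ (¬Q ∨ ¬(R ∨ P) ∨ ¬¬(R ∧ P) ∨ ¬Q)
≡ (((R ∨ P) ∧ (¬R ∨ ¬P) ∧ Q) ∨ Q) ∧ (¬Q ∨ (¬R ∧ ¬P) ∨ ¬¬(R ∧ P) ∨ ¬Q)
≡ (((R ∨ P) ∧ (¬R ∨ ¬P) ∧ Q) ∨ Q) ∧ (¬Q ∨ (¬R ∧ ¬P) ∨ (R ∧ P) ∨ ¬Q)
≡ (R ∨ P ∨ Q) ∧ (¬R ∨ ¬P ∨ Q) ∧ (Q ∨ Q) ∧ (¬Q ∨ ¬R ∨ R ∨ ¬Q) ∧ (¬Q ∨ ¬R ∨ P ∨ ¬Q) ∧ (¬Q ∨ ¬P ∨ R ∨ ¬Q) ∧ (¬Q ∨ ¬P ∨ P ∨ ¬Q)
≡ Q ∧ (¬Q ∨ ¬R ∨ P) ∧ (¬Q ∨ ¬P ∨ R)

Q ∧ (¬Q ∨ ¬R ∨ P) ∧ (¬Q ∨ ¬P ∨ R)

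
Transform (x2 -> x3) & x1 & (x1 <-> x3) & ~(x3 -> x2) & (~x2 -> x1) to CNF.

(x2 -> x3) & x1 & (x1 <-> x3) & ~(x3 -> x2) & (~x2 -> x1)
⇔ (~x2 | x3) & x1 & (x1 <-> x3) & ~(x3 -> x2) & (~x2 -> x1)   [eliminate ->]
⇔ (~x2 | x3) & x1 & (x1 -> x3) & (x3 -> x1) & ~(x3 -> x2) & (~x2 -> x1)   [eliminate <->]
⇔ (~x2 | x3) & x1 & (~x1 | x3) & (x3 -> x1) & ~(x3 -> x2) & (~x2 -> x1)   [eliminate ->]
⇔ (~x2 | x3) & x1 & (~x1 | x3) & (~x3 | x1) & ~(x3 -> x2) & (~x2 -> x1)   [eliminate ->]
⇔ (~x2 | x3) & x1 & (~x1 | x3) & (~x3 | x1) & ~(~x3 | x2) & (~x2 -> x1)   [eliminate ->]
⇔ (~x2 | x3) & x1 & (~x1 | x3) & (~x3 | x1) & ~(~x3 | x2) & (~~x2 | x1)   [eliminate ->]
⇔ (~x2 | x3) & x1 & (~x1 | x3) & (~x3 | x1) & ~~x3 & ~x2 & (~~x2 | x1)   [De Morgan]
⇔ (~x2 | x3) & x1 & (~x1 | x3) & (~x3 | x1) & x3 & ~x2 & (~~x2 | x1)   [double negation]
⇔ (~x2 | x3) & x1 & (~x1 | x3) & (~x3 | x1) & x3 & ~x2 & (x2 | x1)   [double negation]
⇔ x1 & x3 & ~x2   [simplify]

x1 & x3 & ~x2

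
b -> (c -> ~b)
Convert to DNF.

~b | ~c

b -> (c -> ~b)
≡ ~b | (c -> ~b)   — eliminate ->
≡ ~b | ~c | ~b   — eliminate ->
≡ ~b | ~c   — simplify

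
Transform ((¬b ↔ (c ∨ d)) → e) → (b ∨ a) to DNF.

(c ∧ ¬b ∧ ¬e) ∨ (d ∧ ¬b ∧ ¬e) ∨ b ∨ a

((¬b ↔ (c ∨ d)) → e) → (b ∨ a)
≡ ¬((¬b ↔ (c ∨ d)) → e) ∨ b ∨ a   [eliminate →]
≡ ¬(¬(¬b ↔ (c ∨ d)) ∨ e) ∨ b ∨ a   [eliminate →]
≡ ¬(¬((¬b → (c ∨ d)) ∧ ((c ∨ d) → ¬b)) ∨ e) ∨ b ∨ a   [eliminate ↔]
≡ ¬(¬((¬¬b ∨ c ∨ d) ∧ ((c ∨ d) → ¬b)) ∨ e) ∨ b ∨ a   [eliminate →]
≡ ¬(¬((¬¬b ∨ c ∨ d) ∧ (¬(c ∨ d) ∨ ¬b)) ∨ e) ∨ b ∨ a   [eliminate →]
≡ (¬¬((¬¬b ∨ c ∨ d) ∧ (¬(c ∨ d) ∨ ¬b)) ∧ ¬e) ∨ b ∨ a   [De Morgan]
≡ ((¬¬b ∨ c ∨ d) ∧ (¬(c ∨ d) ∨ ¬b) ∧ ¬e) ∨ b ∨ a   [double negation]
≡ ((b ∨ c ∨ d) ∧ (¬(c ∨ d) ∨ ¬b) ∧ ¬e) ∨ b ∨ a   [double negation]
≡ ((b ∨ c ∨ d) ∧ ((¬c ∧ ¬d) ∨ ¬b) ∧ ¬e) ∨ b ∨ a   [De Morgan]
≡ (b ∧ ¬c ∧ ¬d ∧ ¬e) ∨ (b ∧ ¬b ∧ ¬e) ∨ (c ∧ ¬c ∧ ¬d ∧ ¬e) ∨ (c ∧ ¬b ∧ ¬e) ∨ (d ∧ ¬c ∧ ¬d ∧ ¬e) ∨ (d ∧ ¬b ∧ ¬e) ∨ b ∨ a   [distribute ∧ over ∨]
≡ (c ∧ ¬b ∧ ¬e) ∨ (d ∧ ¬b ∧ ¬e) ∨ b ∨ a   [simplify]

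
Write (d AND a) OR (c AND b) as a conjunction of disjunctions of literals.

(d AND a) OR (c AND b)
⇔ (d OR c) AND (d OR b) AND (a OR c) AND (a OR b)   (distribute OR over AND)

(d OR c) AND (d OR b) AND (a OR c) AND (a OR b)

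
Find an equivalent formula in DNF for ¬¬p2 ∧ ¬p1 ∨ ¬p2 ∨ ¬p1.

¬¬p2 ∧ ¬p1 ∨ ¬p2 ∨ ¬p1
= p2 ∧ ¬p1 ∨ ¬p2 ∨ ¬p1
= ¬p2 ∨ ¬p1

¬p2 ∨ ¬p1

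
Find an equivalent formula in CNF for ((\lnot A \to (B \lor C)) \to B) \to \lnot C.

\lnot B \lor \lnot C

((\lnot A \to (B \lor C)) \to B) \to \lnot C
⇔ \lnot ((\lnot A \to (B \lor C)) \to B) \lor \lnot C
⇔ \lnot (\lnot (\lnot A \to (B \lor C)) \lor B) \lor \lnot C
⇔ \lnot (\lnot (\lnot \lnot A \lor B \lor C) \lor B) \lor \lnot C
⇔ (\lnot \lnot (\lnot \lnot A \lor B \lor C) \land \lnot B) \lor \lnot C
⇔ ((\lnot \lnot A \lor B \lor C) \land \lnot B) \lor \lnot C
⇔ ((A \lor B \lor C) \land \lnot B) \lor \lnot C
⇔ (A \lor B \lor C \lor \lnot C) \land (\lnot B \lor \lnot C)
⇔ \lnot B \lor \lnot C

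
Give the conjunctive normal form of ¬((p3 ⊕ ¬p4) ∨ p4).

¬((p3 ⊕ ¬p4) ∨ p4)
≡ ¬(((p3 ∨ ¬p4) ∧ ¬(p3 ∧ ¬p4)) ∨ p4)   — expand ⊕
≡ ¬((p3 ∨ ¬p4) ∧ ¬(p3 ∧ ¬p4)) ∧ ¬p4   — De Morgan
≡ (¬(p3 ∨ ¬p4) ∨ ¬¬(p3 ∧ ¬p4)) ∧ ¬p4   — De Morgan
≡ ((¬p3 ∧ ¬¬p4) ∨ ¬¬(p3 ∧ ¬p4)) ∧ ¬p4   — De Morgan
≡ ((¬p3 ∧ p4) ∨ ¬¬(p3 ∧ ¬p4)) ∧ ¬p4   — double negation
≡ ((¬p3 ∧ p4) ∨ (p3 ∧ ¬p4)) ∧ ¬p4   — double negation
≡ (¬p3 ∨ p3) ∧ (¬p3 ∨ ¬p4) ∧ (p4 ∨ p3) ∧ (p4 ∨ ¬p4) ∧ ¬p4   — distribute ∨ over ∧
≡ (p4 ∨ p3) ∧ ¬p4   — simplify

(p4 ∨ p3) ∧ ¬p4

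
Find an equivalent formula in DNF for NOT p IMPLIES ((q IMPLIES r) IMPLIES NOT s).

p OR (q AND NOT r) OR NOT s

NOT p IMPLIES ((q IMPLIES r) IMPLIES NOT s)
⇔ NOT NOT p OR ((q IMPLIES r) IMPLIES NOT s)   [eliminate IMPLIES]
⇔ NOT NOT p OR NOT (q IMPLIES r) OR NOT s   [eliminate IMPLIES]
⇔ NOT NOT p OR NOT (NOT q OR r) OR NOT s   [eliminate IMPLIES]
⇔ p OR NOT (NOT q OR r) OR NOT s   [double negation]
⇔ p OR (NOT NOT q AND NOT r) OR NOT s   [De Morgan]
⇔ p OR (q AND NOT r) OR NOT s   [double negation]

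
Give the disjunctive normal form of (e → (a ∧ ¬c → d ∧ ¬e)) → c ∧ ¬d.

e ∧ a ∧ ¬c ∨ c ∧ ¬d

(e → (a ∧ ¬c → d ∧ ¬e)) → c ∧ ¬d
≡ ¬(e → (a ∧ ¬c → d ∧ ¬e)) ∨ c ∧ ¬d
≡ ¬(¬e ∨ (a ∧ ¬c → d ∧ ¬e)) ∨ c ∧ ¬d
≡ ¬(¬e ∨ ¬(a ∧ ¬c) ∨ d ∧ ¬e) ∨ c ∧ ¬d
≡ ¬¬e ∧ ¬¬(a ∧ ¬c) ∧ ¬(d ∧ ¬e) ∨ c ∧ ¬d
≡ e ∧ ¬¬(a ∧ ¬c) ∧ ¬(d ∧ ¬e) ∨ c ∧ ¬d
≡ e ∧ a ∧ ¬c ∧ ¬(d ∧ ¬e) ∨ c ∧ ¬d
≡ e ∧ a ∧ ¬c ∧ (¬d ∨ ¬¬e) ∨ c ∧ ¬d
≡ e ∧ a ∧ ¬c ∧ (¬d ∨ e) ∨ c ∧ ¬d
≡ e ∧ a ∧ ¬c ∧ ¬d ∨ e ∧ a ∧ ¬c ∧ e ∨ c ∧ ¬d
≡ e ∧ a ∧ ¬c ∨ c ∧ ¬d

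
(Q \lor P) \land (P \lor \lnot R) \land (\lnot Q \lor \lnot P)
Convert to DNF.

(Q \land \lnot R \land \lnot P) \lor (P \land \lnot Q)

(Q \lor P) \land (P \lor \lnot R) \land (\lnot Q \lor \lnot P)
≡ (Q \land P \land \lnot Q) \lor (Q \land P \land \lnot P) \lor (Q \land \lnot R \land \lnot Q) \lor (Q \land \lnot R \land \lnot P) \lor (P \land P \land \lnot Q) \lor (P \land P \land \lnot P) \lor (P \land \lnot R \land \lnot Q) \lor (P \land \lnot R \land \lnot P)   [distribute \land over \lor]
≡ (Q \land \lnot R \land \lnot P) \lor (P \land \lnot Q)   [simplify]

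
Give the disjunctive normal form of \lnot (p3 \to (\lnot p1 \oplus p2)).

(p3 \land p1 \land \lnot p2) \lor (p3 \land p2 \land \lnot p1)

\lnot (p3 \to (\lnot p1 \oplus p2))
= \lnot (\lnot p3 \lor (\lnot p1 \oplus p2))   — eliminate \to
= \lnot (\lnot p3 \lor (\lnot p1 \land \lnot p2) \lor (\lnot \lnot p1 \land p2))   — expand \oplus
= \lnot \lnot p3 \land \lnot (\lnot p1 \land \lnot p2) \land \lnot (\lnot \lnot p1 \land p2)   — De Morgan
= p3 \land \lnot (\lnot p1 \land \lnot p2) \land \lnot (\lnot \lnot p1 \land p2)   — double negation
= p3 \land (\lnot \lnot p1 \lor \lnot \lnot p2) \land \lnot (\lnot \lnot p1 \land p2)   — De Morgan
= p3 \land (p1 \lor \lnot \lnot p2) \land \lnot (\lnot \lnot p1 \land p2)   — double negation
= p3 \land (p1 \lor p2) \land \lnot (\lnot \lnot p1 \land p2)   — double negation
= p3 \land (p1 \lor p2) \land (\lnot \lnot \lnot p1 \lor \lnot p2)   — De Morgan
= p3 \land (p1 \lor p2) \land (\lnot p1 \lor \lnot p2)   — double negation
= (p3 \land p1 \land \lnot p1) \lor (p3 \land p1 \land \lnot p2) \lor (p3 \land p2 \land \lnot p1) \lor (p3 \land p2 \land \lnot p2)   — distribute \land over \lor
= (p3 \land p1 \land \lnot p2) \lor (p3 \land p2 \land \lnot p1)   — simplify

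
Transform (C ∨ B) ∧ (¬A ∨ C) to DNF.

C ∨ (B ∧ ¬A)

(C ∨ B) ∧ (¬A ∨ C)
≡ (C ∧ ¬A) ∨ (C ∧ C) ∨ (B ∧ ¬A) ∨ (B ∧ C)   [distribute ∧ over ∨]
≡ C ∨ (B ∧ ¬A)   [simplify]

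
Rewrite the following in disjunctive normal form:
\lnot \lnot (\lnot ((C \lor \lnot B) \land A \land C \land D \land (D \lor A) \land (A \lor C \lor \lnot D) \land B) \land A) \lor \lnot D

\lnot C \land A \lor \lnot B \land A \lor \lnot D

\lnot \lnot (\lnot ((C \lor \lnot B) \land A \land C \land D \land (D \lor A) \land (A \lor C \lor \lnot D) \land B) \land A) \lor \lnot D
≡ \lnot ((C \lor \lnot B) \land A \land C \land D \land (D \lor A) \land (A \lor C \lor \lnot D) \land B) \land A \lor \lnot D
≡ (\lnot (C \lor \lnot B) \lor \lnot A \lor \lnot C \lor \lnot D \lor \lnot (D \lor A) \lor \lnot (A \lor C \lor \lnot D) \lor \lnot B) \land A \lor \lnot D
≡ (\lnot C \land \lnot \lnot B \lor \lnot A \lor \lnot C \lor \lnot D \lor \lnot (D \lor A) \lor \lnot (A \lor C \lor \lnot D) \lor \lnot B) \land A \lor \lnot D
≡ (\lnot C \land B \lor \lnot A \lor \lnot C \lor \lnot D \lor \lnot (D \lor A) \lor \lnot (A \lor C \lor \lnot D) \lor \lnot B) \land A \lor \lnot D
≡ (\lnot C \land B \lor \lnot A \lor \lnot C \lor \lnot D \lor \lnot D \land \lnot A \lor \lnot (A \lor C \lor \lnot D) \lor \lnot B) \land A \lor \lnot D
≡ (\lnot C \land B \lor \lnot A \lor \lnot C \lor \lnot D \lor \lnot D \land \lnot A \lor \lnot A \land \lnot C \land \lnot \lnot D \lor \lnot B) \land A \lor \lnot D
≡ (\lnot C \land B \lor \lnot A \lor \lnot C \lor \lnot D \lor \lnot D \land \lnot A \lor \lnot A \land \lnot C \land D \lor \lnot B) \land A \lor \lnot D
≡ \lnot C \land B \land A \lor \lnot A \land A \lor \lnot C \land A \lor \lnot D \land A \lor \lnot D \land \lnot A \land A \lor \lnot A \land \lnot C \land D \land A \lor \lnot B \land A \lor \lnot D
≡ \lnot C \land A \lor \lnot B \land A \lor \lnot D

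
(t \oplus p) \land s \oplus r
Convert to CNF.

(t \lor p \lor r) \land (\lnot t \lor \lnot p \lor r) \land (s \lor r) \land (\lnot t \lor p \lor \lnot s \lor \lnot r) \land (\lnot p \lor t \lor \lnot s \lor \lnot r)

(t \oplus p) \land s \oplus r
≡ ((t \oplus p) \land s \lor r) \land \lnot ((t \oplus p) \land s \land r)   — expand \oplus
≡ ((t \lor p) \land \lnot (t \land p) \land s \lor r) \land \lnot ((t \oplus p) \land s \land r)   — expand \oplus
≡ ((t \lor p) \land \lnot (t \land p) \land s \lor r) \land \lnot ((t \lor p) \land \lnot (t \land p) \land s \land r)   — expand \oplus
≡ ((t \lor p) \land (\lnot t \lor \lnot p) \land s \lor r) \land \lnot ((t \lor p) \land \lnot (t \land p) \land s \land r)   — De Morgan
≡ ((t \lor p) \land (\lnot t \lor \lnot p) \land s \lor r) \land (\lnot (t \lor p) \lor \lnot \lnot (t \land p) \lor \lnot s \lor \lnot r)   — De Morgan
≡ ((t \lor p) \land (\lnot t \lor \lnot p) \land s \lor r) \land (\lnot t \land \lnot p \lor \lnot \lnot (t \land p) \lor \lnot s \lor \lnot r)   — De Morgan
≡ ((t \lor p) \land (\lnot t \lor \lnot p) \land s \lor r) \land (\lnot t \land \lnot p \lor t \land p \lor \lnot s \lor \lnot r)   — double negation
≡ (t \lor p \lor r) \land (\lnot t \lor \lnot p \lor r) \land (s \lor r) \land (\lnot t \lor t \lor \lnot s \lor \lnot r) \land (\lnot t \lor p \lor \lnot s \lor \lnot r) \land (\lnot p \lor t \lor \lnot s \lor \lnot r) \land (\lnot p \lor p \lor \lnot s \lor \lnot r)   — distribute \lor over \land
≡ (t \lor p \lor r) \land (\lnot t \lor \lnot p \lor r) \land (s \lor r) \land (\lnot t \lor p \lor \lnot s \lor \lnot r) \land (\lnot p \lor t \lor \lnot s \lor \lnot r)   — simplify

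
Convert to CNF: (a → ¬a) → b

a ∨ b

(a → ¬a) → b
≡ ¬(a → ¬a) ∨ b   (eliminate →)
≡ ¬(¬a ∨ ¬a) ∨ b   (eliminate →)
≡ (¬¬a ∧ ¬¬a) ∨ b   (De Morgan)
≡ (a ∧ ¬¬a) ∨ b   (double negation)
≡ (a ∧ a) ∨ b   (double negation)
≡ (a ∨ b) ∧ (a ∨ b)   (distribute ∨ over ∧)
≡ a ∨ b   (simplify)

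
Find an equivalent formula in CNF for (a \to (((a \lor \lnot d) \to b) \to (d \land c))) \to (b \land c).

(a \to (((a \lor \lnot d) \to b) \to (d \land c))) \to (b \land c)
⇔ \lnot (a \to (((a \lor \lnot d) \to b) \to (d \land c))) \lor (b \land c)   (eliminate \to)
⇔ \lnot (\lnot a \lor (((a \lor \lnot d) \to b) \to (d \land c))) \lor (b \land c)   (eliminate \to)
⇔ \lnot (\lnot a \lor \lnot ((a \lor \lnot d) \to b) \lor (d \land c)) \lor (b \land c)   (eliminate \to)
⇔ \lnot (\lnot a \lor \lnot (\lnot (a \lor \lnot d) \lor b) \lor (d \land c)) \lor (b \land c)   (eliminate \to)
⇔ (\lnot \lnot a \land \lnot \lnot (\lnot (a \lor \lnot d) \lor b) \land \lnot (d \land c)) \lor (b \land c)   (De Morgan)
⇔ (a \land \lnot \lnot (\lnot (a \lor \lnot d) \lor b) \land \lnot (d \land c)) \lor (b \land c)   (double negation)
⇔ (a \land (\lnot (a \lor \lnot d) \lor b) \land \lnot (d \land c)) \lor (b \land c)   (double negation)
⇔ (a \land ((\lnot a \land \lnot \lnot d) \lor b) \land \lnot (d \land c)) \lor (b \land c)   (De Morgan)
⇔ (a \land ((\lnot a \land d) \lor b) \land \lnot (d \land c)) \lor (b \land c)   (double negation)
⇔ (a \land ((\lnot a \land d) \lor b) \land (\lnot d \lor \lnot c)) \lor (b \land c)   (De Morgan)
⇔ (a \lor b) \land (a \lor c) \land (\lnot a \lor b \lor b) \land (\lnot a \lor b \lor c) \land (d \lor b \lor b) \land (d \lor b \lor c) \land (\lnot d \lor \lnot c \lor b) \land (\lnot d \lor \lnot c \lor c)   (distribute \lor over \land)
⇔ (a \lor b) \land (a \lor c) \land (\lnot a \lor b) \land (d \lor b) \land (\lnot d \lor \lnot c \lor b)   (simplify)

(a \lor b) \land (a \lor c) \land (\lnot a \lor b) \land (d \lor b) \land (\lnot d \lor \lnot c \lor b)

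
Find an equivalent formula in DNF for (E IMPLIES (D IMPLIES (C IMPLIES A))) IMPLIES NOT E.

(E AND D AND C AND NOT A) OR NOT E

(E IMPLIES (D IMPLIES (C IMPLIES A))) IMPLIES NOT E
≡ NOT (E IMPLIES (D IMPLIES (C IMPLIES A))) OR NOT E
≡ NOT (NOT E OR (D IMPLIES (C IMPLIES A))) OR NOT E
≡ NOT (NOT E OR NOT D OR (C IMPLIES A)) OR NOT E
≡ NOT (NOT E OR NOT D OR NOT C OR A) OR NOT E
≡ (NOT NOT E AND NOT NOT D AND NOT NOT C AND NOT A) OR NOT E
≡ (E AND NOT NOT D AND NOT NOT C AND NOT A) OR NOT E
≡ (E AND D AND NOT NOT C AND NOT A) OR NOT E
≡ (E AND D AND C AND NOT A) OR NOT E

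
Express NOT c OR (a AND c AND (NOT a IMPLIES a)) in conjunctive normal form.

NOT c OR (a AND c AND (NOT a IMPLIES a))
≡ NOT c OR (a AND c AND (NOT NOT a OR a))   — eliminate IMPLIES
≡ NOT c OR (a AND c AND (a OR a))   — double negation
≡ (NOT c OR a) AND (NOT c OR c) AND (NOT c OR a OR a)   — distribute OR over AND
≡ NOT c OR a   — simplify

NOT c OR a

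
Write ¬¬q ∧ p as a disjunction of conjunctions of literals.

¬¬q ∧ p
⇔ q ∧ p   (double negation)

q ∧ p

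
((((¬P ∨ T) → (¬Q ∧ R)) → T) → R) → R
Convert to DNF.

((((¬P ∨ T) → (¬Q ∧ R)) → T) → R) → R
≡ ¬((((¬P ∨ T) → (¬Q ∧ R)) → T) → R) ∨ R   [eliminate →]
≡ ¬(¬(((¬P ∨ T) → (¬Q ∧ R)) → T) ∨ R) ∨ R   [eliminate →]
≡ ¬(¬(¬((¬P ∨ T) → (¬Q ∧ R)) ∨ T) ∨ R) ∨ R   [eliminate →]
≡ ¬(¬(¬(¬(¬P ∨ T) ∨ (¬Q ∧ R)) ∨ T) ∨ R) ∨ R   [eliminate →]
≡ (¬¬(¬(¬(¬P ∨ T) ∨ (¬Q ∧ R)) ∨ T) ∧ ¬R) ∨ R   [De Morgan]
≡ ((¬(¬(¬P ∨ T) ∨ (¬Q ∧ R)) ∨ T) ∧ ¬R) ∨ R   [double negation]
≡ (((¬¬(¬P ∨ T) ∧ ¬(¬Q ∧ R)) ∨ T) ∧ ¬R) ∨ R   [De Morgan]
≡ ((((¬P ∨ T) ∧ ¬(¬Q ∧ R)) ∨ T) ∧ ¬R) ∨ R   [double negation]
≡ ((((¬P ∨ T) ∧ (¬¬Q ∨ ¬R)) ∨ T) ∧ ¬R) ∨ R   [De Morgan]
≡ ((((¬P ∨ T) ∧ (Q ∨ ¬R)) ∨ T) ∧ ¬R) ∨ R   [double negation]
≡ (¬P ∧ Q ∧ ¬R) ∨ (¬P ∧ ¬R ∧ ¬R) ∨ (T ∧ Q ∧ ¬R) ∨ (T ∧ ¬R ∧ ¬R) ∨ (T ∧ ¬R) ∨ R   [distribute ∧ over ∨]
≡ (¬P ∧ ¬R) ∨ (T ∧ ¬R) ∨ R   [simplify]

(¬P ∧ ¬R) ∨ (T ∧ ¬R) ∨ R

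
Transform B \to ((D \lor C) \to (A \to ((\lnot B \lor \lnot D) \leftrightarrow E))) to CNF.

(\lnot B \lor \lnot D \lor \lnot A \lor \lnot E) \land (\lnot B \lor \lnot C \lor \lnot A \lor D \lor E)

B \to ((D \lor C) \to (A \to ((\lnot B \lor \lnot D) \leftrightarrow E)))
≡ \lnot B \lor ((D \lor C) \to (A \to ((\lnot B \lor \lnot D) \leftrightarrow E)))   — eliminate \to
≡ \lnot B \lor \lnot (D \lor C) \lor (A \to ((\lnot B \lor \lnot D) \leftrightarrow E))   — eliminate \to
≡ \lnot B \lor \lnot (D \lor C) \lor \lnot A \lor ((\lnot B \lor \lnot D) \leftrightarrow E)   — eliminate \to
≡ \lnot B \lor \lnot (D \lor C) \lor \lnot A \lor (((\lnot B \lor \lnot D) \to E) \land (E \to (\lnot B \lor \lnot D)))   — eliminate \leftrightarrow
≡ \lnot B \lor \lnot (D \lor C) \lor \lnot A \lor ((\lnot (\lnot B \lor \lnot D) \lor E) \land (E \to (\lnot B \lor \lnot D)))   — eliminate \to
≡ \lnot B \lor \lnot (D \lor C) \lor \lnot A \lor ((\lnot (\lnot B \lor \lnot D) \lor E) \land (\lnot E \lor \lnot B \lor \lnot D))   — eliminate \to
≡ \lnot B \lor (\lnot D \land \lnot C) \lor \lnot A \lor ((\lnot (\lnot B \lor \lnot D) \lor E) \land (\lnot E \lor \lnot B \lor \lnot D))   — De Morgan
≡ \lnot B \lor (\lnot D \land \lnot C) \lor \lnot A \lor (((\lnot \lnot B \land \lnot \lnot D) \lor E) \land (\lnot E \lor \lnot B \lor \lnot D))   — De Morgan
≡ \lnot B \lor (\lnot D \land \lnot C) \lor \lnot A \lor (((B \land \lnot \lnot D) \lor E) \land (\lnot E \lor \lnot B \lor \lnot D))   — double negation
≡ \lnot B \lor (\lnot D \land \lnot C) \lor \lnot A \lor (((B \land D) \lor E) \land (\lnot E \lor \lnot B \lor \lnot D))   — double negation
≡ (\lnot B \lor \lnot D \lor \lnot A \lor B \lor E) \land (\lnot B \lor \lnot D \lor \lnot A \lor D \lor E) \land (\lnot B \lor \lnot D \lor \lnot A \lor \lnot E \lor \lnot B \lor \lnot D) \land (\lnot B \lor \lnot C \lor \lnot A \lor B \lor E) \land (\lnot B \lor \lnot C \lor \lnot A \lor D \lor E) \land (\lnot B \lor \lnot C \lor \lnot A \lor \lnot E \lor \lnot B \lor \lnot D)   — distribute \lor over \land
≡ (\lnot B \lor \lnot D \lor \lnot A \lor \lnot E) \land (\lnot B \lor \lnot C \lor \lnot A \lor D \lor E)   — simplify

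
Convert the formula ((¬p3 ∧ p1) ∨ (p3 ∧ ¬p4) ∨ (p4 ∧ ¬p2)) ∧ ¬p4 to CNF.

((¬p3 ∧ p1) ∨ (p3 ∧ ¬p4) ∨ (p4 ∧ ¬p2)) ∧ ¬p4
≡ (¬p3 ∨ p3 ∨ p4) ∧ (¬p3 ∨ p3 ∨ ¬p2) ∧ (¬p3 ∨ ¬p4 ∨ p4) ∧ (¬p3 ∨ ¬p4 ∨ ¬p2) ∧ (p1 ∨ p3 ∨ p4) ∧ (p1 ∨ p3 ∨ ¬p2) ∧ (p1 ∨ ¬p4 ∨ p4) ∧ (p1 ∨ ¬p4 ∨ ¬p2) ∧ ¬p4
≡ (p1 ∨ p3 ∨ p4) ∧ (p1 ∨ p3 ∨ ¬p2) ∧ ¬p4

(p1 ∨ p3 ∨ p4) ∧ (p1 ∨ p3 ∨ ¬p2) ∧ ¬p4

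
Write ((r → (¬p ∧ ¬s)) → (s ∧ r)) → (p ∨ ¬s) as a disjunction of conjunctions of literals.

¬r ∨ p ∨ ¬s

((r → (¬p ∧ ¬s)) → (s ∧ r)) → (p ∨ ¬s)
≡ ¬((r → (¬p ∧ ¬s)) → (s ∧ r)) ∨ p ∨ ¬s   (eliminate →)
≡ ¬(¬(r → (¬p ∧ ¬s)) ∨ (s ∧ r)) ∨ p ∨ ¬s   (eliminate →)
≡ ¬(¬(¬r ∨ (¬p ∧ ¬s)) ∨ (s ∧ r)) ∨ p ∨ ¬s   (eliminate →)
≡ (¬¬(¬r ∨ (¬p ∧ ¬s)) ∧ ¬(s ∧ r)) ∨ p ∨ ¬s   (De Morgan)
≡ ((¬r ∨ (¬p ∧ ¬s)) ∧ ¬(s ∧ r)) ∨ p ∨ ¬s   (double negation)
≡ ((¬r ∨ (¬p ∧ ¬s)) ∧ (¬s ∨ ¬r)) ∨ p ∨ ¬s   (De Morgan)
≡ (¬r ∧ ¬s) ∨ (¬r ∧ ¬r) ∨ (¬p ∧ ¬s ∧ ¬s) ∨ (¬p ∧ ¬s ∧ ¬r) ∨ p ∨ ¬s   (distribute ∧ over ∨)
≡ ¬r ∨ p ∨ ¬s   (simplify)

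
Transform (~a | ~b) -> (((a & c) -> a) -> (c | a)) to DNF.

c | a

(~a | ~b) -> (((a & c) -> a) -> (c | a))
≡ ~(~a | ~b) | (((a & c) -> a) -> (c | a))   [eliminate ->]
≡ ~(~a | ~b) | ~((a & c) -> a) | c | a   [eliminate ->]
≡ ~(~a | ~b) | ~(~(a & c) | a) | c | a   [eliminate ->]
≡ (~~a & ~~b) | ~(~(a & c) | a) | c | a   [De Morgan]
≡ (a & ~~b) | ~(~(a & c) | a) | c | a   [double negation]
≡ (a & b) | ~(~(a & c) | a) | c | a   [double negation]
≡ (a & b) | (~~(a & c) & ~a) | c | a   [De Morgan]
≡ (a & b) | (a & c & ~a) | c | a   [double negation]
≡ c | a   [simplify]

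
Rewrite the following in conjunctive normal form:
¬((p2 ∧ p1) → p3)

¬((p2 ∧ p1) → p3)
≡ ¬(¬(p2 ∧ p1) ∨ p3)   [eliminate →]
≡ ¬¬(p2 ∧ p1) ∧ ¬p3   [De Morgan]
≡ p2 ∧ p1 ∧ ¬p3   [double negation]

p2 ∧ p1 ∧ ¬p3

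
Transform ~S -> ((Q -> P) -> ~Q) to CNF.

S | ~P | ~Q

~S -> ((Q -> P) -> ~Q)
= ~~S | ((Q -> P) -> ~Q)   — eliminate ->
= ~~S | ~(Q -> P) | ~Q   — eliminate ->
= ~~S | ~(~Q | P) | ~Q   — eliminate ->
= S | ~(~Q | P) | ~Q   — double negation
= S | (~~Q & ~P) | ~Q   — De Morgan
= S | (Q & ~P) | ~Q   — double negation
= (S | Q | ~Q) & (S | ~P | ~Q)   — distribute | over &
= S | ~P | ~Q   — simplify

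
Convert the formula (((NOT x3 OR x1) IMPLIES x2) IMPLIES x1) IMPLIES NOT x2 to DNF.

(((NOT x3 OR x1) IMPLIES x2) IMPLIES x1) IMPLIES NOT x2
⇔ NOT (((NOT x3 OR x1) IMPLIES x2) IMPLIES x1) OR NOT x2   [eliminate IMPLIES]
⇔ NOT (NOT ((NOT x3 OR x1) IMPLIES x2) OR x1) OR NOT x2   [eliminate IMPLIES]
⇔ NOT (NOT (NOT (NOT x3 OR x1) OR x2) OR x1) OR NOT x2   [eliminate IMPLIES]
⇔ (NOT NOT (NOT (NOT x3 OR x1) OR x2) AND NOT x1) OR NOT x2   [De Morgan]
⇔ ((NOT (NOT x3 OR x1) OR x2) AND NOT x1) OR NOT x2   [double negation]
⇔ (((NOT NOT x3 AND NOT x1) OR x2) AND NOT x1) OR NOT x2   [De Morgan]
⇔ (((x3 AND NOT x1) OR x2) AND NOT x1) OR NOT x2   [double negation]
⇔ (x3 AND NOT x1 AND NOT x1) OR (x2 AND NOT x1) OR NOT x2   [distribute AND over OR]
⇔ (x3 AND NOT x1) OR (x2 AND NOT x1) OR NOT x2   [simplify]

(x3 AND NOT x1) OR (x2 AND NOT x1) OR NOT x2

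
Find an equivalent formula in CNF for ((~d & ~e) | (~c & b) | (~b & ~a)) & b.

((~d & ~e) | (~c & b) | (~b & ~a)) & b
= (~d | ~c | ~b) & (~d | ~c | ~a) & (~d | b | ~b) & (~d | b | ~a) & (~e | ~c | ~b) & (~e | ~c | ~a) & (~e | b | ~b) & (~e | b | ~a) & b   [distribute | over &]
= (~d | ~c | ~b) & (~d | ~c | ~a) & (~e | ~c | ~b) & (~e | ~c | ~a) & b   [simplify]

(~d | ~c | ~b) & (~d | ~c | ~a) & (~e | ~c | ~b) & (~e | ~c | ~a) & b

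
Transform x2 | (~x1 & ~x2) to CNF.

x2 | ~x1

x2 | (~x1 & ~x2)
≡ (x2 | ~x1) & (x2 | ~x2)   — distribute | over &
≡ x2 | ~x1   — simplify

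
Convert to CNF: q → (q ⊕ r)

q → (q ⊕ r)
⇔ ¬q ∨ (q ⊕ r)   [eliminate →]
⇔ ¬q ∨ ((q ∨ r) ∧ ¬(q ∧ r))   [expand ⊕]
⇔ ¬q ∨ ((q ∨ r) ∧ (¬q ∨ ¬r))   [De Morgan]
⇔ (¬q ∨ q ∨ r) ∧ (¬q ∨ ¬q ∨ ¬r)   [distribute ∨ over ∧]
⇔ ¬q ∨ ¬r   [simplify]

¬q ∨ ¬r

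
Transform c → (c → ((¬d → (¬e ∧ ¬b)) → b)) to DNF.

¬c ∨ (¬d ∧ e) ∨ b

c → (c → ((¬d → (¬e ∧ ¬b)) → b))
⇔ ¬c ∨ (c → ((¬d → (¬e ∧ ¬b)) → b))   (eliminate →)
⇔ ¬c ∨ ¬c ∨ ((¬d → (¬e ∧ ¬b)) → b)   (eliminate →)
⇔ ¬c ∨ ¬c ∨ ¬(¬d → (¬e ∧ ¬b)) ∨ b   (eliminate →)
⇔ ¬c ∨ ¬c ∨ ¬(¬¬d ∨ (¬e ∧ ¬b)) ∨ b   (eliminate →)
⇔ ¬c ∨ ¬c ∨ (¬¬¬d ∧ ¬(¬e ∧ ¬b)) ∨ b   (De Morgan)
⇔ ¬c ∨ ¬c ∨ (¬d ∧ ¬(¬e ∧ ¬b)) ∨ b   (double negation)
⇔ ¬c ∨ ¬c ∨ (¬d ∧ (¬¬e ∨ ¬¬b)) ∨ b   (De Morgan)
⇔ ¬c ∨ ¬c ∨ (¬d ∧ (e ∨ ¬¬b)) ∨ b   (double negation)
⇔ ¬c ∨ ¬c ∨ (¬d ∧ (e ∨ b)) ∨ b   (double negation)
⇔ ¬c ∨ ¬c ∨ (¬d ∧ e) ∨ (¬d ∧ b) ∨ b   (distribute ∧ over ∨)
⇔ ¬c ∨ (¬d ∧ e) ∨ b   (simplify)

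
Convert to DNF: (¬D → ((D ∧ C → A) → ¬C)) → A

(¬D → ((D ∧ C → A) → ¬C)) → A
≡ ¬(¬D → ((D ∧ C → A) → ¬C)) ∨ A   [eliminate →]
≡ ¬(¬¬D ∨ ((D ∧ C → A) → ¬C)) ∨ A   [eliminate →]
≡ ¬(¬¬D ∨ ¬(D ∧ C → A) ∨ ¬C) ∨ A   [eliminate →]
≡ ¬(¬¬D ∨ ¬(¬(D ∧ C) ∨ A) ∨ ¬C) ∨ A   [eliminate →]
≡ ¬¬¬D ∧ ¬¬(¬(D ∧ C) ∨ A) ∧ ¬¬C ∨ A   [De Morgan]
≡ ¬D ∧ ¬¬(¬(D ∧ C) ∨ A) ∧ ¬¬C ∨ A   [double negation]
≡ ¬D ∧ (¬(D ∧ C) ∨ A) ∧ ¬¬C ∨ A   [double negation]
≡ ¬D ∧ (¬D ∨ ¬C ∨ A) ∧ ¬¬C ∨ A   [De Morgan]
≡ ¬D ∧ (¬D ∨ ¬C ∨ A) ∧ C ∨ A   [double negation]
≡ ¬D ∧ ¬D ∧ C ∨ ¬D ∧ ¬C ∧ C ∨ ¬D ∧ A ∧ C ∨ A   [distribute ∧ over ∨]
≡ ¬D ∧ C ∨ A   [simplify]

¬D ∧ C ∨ A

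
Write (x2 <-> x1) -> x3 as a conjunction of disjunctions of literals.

(x2 <-> x1) -> x3
≡ ~(x2 <-> x1) | x3   (eliminate ->)
≡ ~((x2 -> x1) & (x1 -> x2)) | x3   (eliminate <->)
≡ ~((~x2 | x1) & (x1 -> x2)) | x3   (eliminate ->)
≡ ~((~x2 | x1) & (~x1 | x2)) | x3   (eliminate ->)
≡ ~(~x2 | x1) | ~(~x1 | x2) | x3   (De Morgan)
≡ (~~x2 & ~x1) | ~(~x1 | x2) | x3   (De Morgan)
≡ (x2 & ~x1) | ~(~x1 | x2) | x3   (double negation)
≡ (x2 & ~x1) | (~~x1 & ~x2) | x3   (De Morgan)
≡ (x2 & ~x1) | (x1 & ~x2) | x3   (double negation)
≡ (x2 | x1 | x3) & (x2 | ~x2 | x3) & (~x1 | x1 | x3) & (~x1 | ~x2 | x3)   (distribute | over &)
≡ (x2 | x1 | x3) & (~x1 | ~x2 | x3)   (simplify)

(x2 | x1 | x3) & (~x1 | ~x2 | x3)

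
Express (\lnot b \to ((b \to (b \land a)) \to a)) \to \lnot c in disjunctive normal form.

(\lnot b \to ((b \to (b \land a)) \to a)) \to \lnot c
⇔ \lnot (\lnot b \to ((b \to (b \land a)) \to a)) \lor \lnot c
⇔ \lnot (\lnot \lnot b \lor ((b \to (b \land a)) \to a)) \lor \lnot c
⇔ \lnot (\lnot \lnot b \lor \lnot (b \to (b \land a)) \lor a) \lor \lnot c
⇔ \lnot (\lnot \lnot b \lor \lnot (\lnot b \lor (b \land a)) \lor a) \lor \lnot c
⇔ (\lnot \lnot \lnot b \land \lnot \lnot (\lnot b \lor (b \land a)) \land \lnot a) \lor \lnot c
⇔ (\lnot b \land \lnot \lnot (\lnot b \lor (b \land a)) \land \lnot a) \lor \lnot c
⇔ (\lnot b \land (\lnot b \lor (b \land a)) \land \lnot a) \lor \lnot c
⇔ (\lnot b \land \lnot b \land \lnot a) \lor (\lnot b \land b \land a \land \lnot a) \lor \lnot c
⇔ (\lnot b \land \lnot a) \lor \lnot c

(\lnot b \land \lnot a) \lor \lnot c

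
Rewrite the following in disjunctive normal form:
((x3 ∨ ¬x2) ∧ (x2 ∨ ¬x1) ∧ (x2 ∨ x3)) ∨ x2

((x3 ∨ ¬x2) ∧ (x2 ∨ ¬x1) ∧ (x2 ∨ x3)) ∨ x2
= (x3 ∧ x2 ∧ x2) ∨ (x3 ∧ x2 ∧ x3) ∨ (x3 ∧ ¬x1 ∧ x2) ∨ (x3 ∧ ¬x1 ∧ x3) ∨ (¬x2 ∧ x2 ∧ x2) ∨ (¬x2 ∧ x2 ∧ x3) ∨ (¬x2 ∧ ¬x1 ∧ x2) ∨ (¬x2 ∧ ¬x1 ∧ x3) ∨ x2   [distribute ∧ over ∨]
= (x3 ∧ ¬x1) ∨ x2   [simplify]

(x3 ∧ ¬x1) ∨ x2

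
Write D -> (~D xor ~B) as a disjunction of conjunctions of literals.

~D | (D & ~B)

D -> (~D xor ~B)
≡ ~D | (~D xor ~B)
≡ ~D | (~D & ~~B) | (~~D & ~B)
≡ ~D | (~D & B) | (~~D & ~B)
≡ ~D | (~D & B) | (D & ~B)
≡ ~D | (D & ~B)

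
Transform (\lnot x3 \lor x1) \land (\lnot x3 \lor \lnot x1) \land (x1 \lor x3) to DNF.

(\lnot x3 \lor x1) \land (\lnot x3 \lor \lnot x1) \land (x1 \lor x3)
≡ (\lnot x3 \land \lnot x3 \land x1) \lor (\lnot x3 \land \lnot x3 \land x3) \lor (\lnot x3 \land \lnot x1 \land x1) \lor (\lnot x3 \land \lnot x1 \land x3) \lor (x1 \land \lnot x3 \land x1) \lor (x1 \land \lnot x3 \land x3) \lor (x1 \land \lnot x1 \land x1) \lor (x1 \land \lnot x1 \land x3)   [distribute \land over \lor]
≡ \lnot x3 \land x1   [simplify]

\lnot x3 \land x1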